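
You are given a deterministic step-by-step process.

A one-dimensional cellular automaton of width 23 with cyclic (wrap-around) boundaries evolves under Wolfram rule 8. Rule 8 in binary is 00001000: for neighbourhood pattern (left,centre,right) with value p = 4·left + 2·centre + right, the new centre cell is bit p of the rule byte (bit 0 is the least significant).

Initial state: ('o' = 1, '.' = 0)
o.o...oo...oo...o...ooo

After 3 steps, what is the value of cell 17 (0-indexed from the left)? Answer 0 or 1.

step 0: o.o...oo...oo...o...ooo
step 1: ......o....o........o..
step 2: .......................
step 3: .......................

0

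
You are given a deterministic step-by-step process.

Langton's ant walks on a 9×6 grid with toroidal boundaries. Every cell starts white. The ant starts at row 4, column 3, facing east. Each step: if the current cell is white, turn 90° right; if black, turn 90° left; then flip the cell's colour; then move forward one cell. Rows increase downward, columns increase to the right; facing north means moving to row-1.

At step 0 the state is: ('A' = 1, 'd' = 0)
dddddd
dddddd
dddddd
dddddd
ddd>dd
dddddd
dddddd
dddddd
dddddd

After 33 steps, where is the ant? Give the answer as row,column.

3,1

t=0: dddddd
dddddd
dddddd
dddddd
ddd>dd
dddddd
dddddd
dddddd
dddddd
t=1: dddddd
dddddd
dddddd
dddddd
dddAdd
dddvdd
dddddd
dddddd
dddddd
t=2: dddddd
dddddd
dddddd
dddddd
dddAdd
dd<Add
dddddd
dddddd
dddddd
t=3: dddddd
dddddd
dddddd
dddddd
dd^Add
ddAAdd
dddddd
dddddd
dddddd
t=4: dddddd
dddddd
dddddd
dddddd
ddA>dd
ddAAdd
dddddd
dddddd
dddddd
t=5: dddddd
dddddd
dddddd
ddd^dd
ddAddd
ddAAdd
dddddd
dddddd
dddddd
t=6: dddddd
dddddd
dddddd
dddA>d
ddAddd
ddAAdd
dddddd
dddddd
dddddd
t=7: dddddd
dddddd
dddddd
dddAAd
ddAdvd
ddAAdd
dddddd
dddddd
dddddd
t=8: dddddd
dddddd
dddddd
dddAAd
ddA<Ad
ddAAdd
dddddd
dddddd
dddddd
t=9: dddddd
dddddd
dddddd
ddd^Ad
ddAAAd
ddAAdd
dddddd
dddddd
dddddd
t=10: dddddd
dddddd
dddddd
dd<dAd
ddAAAd
ddAAdd
dddddd
dddddd
dddddd
t=11: dddddd
dddddd
dd^ddd
ddAdAd
ddAAAd
ddAAdd
dddddd
dddddd
dddddd
t=12: dddddd
dddddd
ddA>dd
ddAdAd
ddAAAd
ddAAdd
dddddd
dddddd
dddddd
t=13: dddddd
dddddd
ddAAdd
ddAvAd
ddAAAd
ddAAdd
dddddd
dddddd
dddddd
t=14: dddddd
dddddd
ddAAdd
dd<AAd
ddAAAd
ddAAdd
dddddd
dddddd
dddddd
t=15: dddddd
dddddd
ddAAdd
dddAAd
ddvAAd
ddAAdd
dddddd
dddddd
dddddd
t=16: dddddd
dddddd
ddAAdd
dddAAd
ddd>Ad
ddAAdd
dddddd
dddddd
dddddd
t=17: dddddd
dddddd
ddAAdd
ddd^Ad
ddddAd
ddAAdd
dddddd
dddddd
dddddd
t=18: dddddd
dddddd
ddAAdd
dd<dAd
ddddAd
ddAAdd
dddddd
dddddd
dddddd
t=19: dddddd
dddddd
dd^Add
ddAdAd
ddddAd
ddAAdd
dddddd
dddddd
dddddd
t=20: dddddd
dddddd
d<dAdd
ddAdAd
ddddAd
ddAAdd
dddddd
dddddd
dddddd
t=21: dddddd
d^dddd
dAdAdd
ddAdAd
ddddAd
ddAAdd
dddddd
dddddd
dddddd
t=22: dddddd
dA>ddd
dAdAdd
ddAdAd
ddddAd
ddAAdd
dddddd
dddddd
dddddd
t=23: dddddd
dAAddd
dAvAdd
ddAdAd
ddddAd
ddAAdd
dddddd
dddddd
dddddd
t=24: dddddd
dAAddd
d<AAdd
ddAdAd
ddddAd
ddAAdd
dddddd
dddddd
dddddd
t=25: dddddd
dAAddd
ddAAdd
dvAdAd
ddddAd
ddAAdd
dddddd
dddddd
dddddd
t=26: dddddd
dAAddd
ddAAdd
<AAdAd
ddddAd
ddAAdd
dddddd
dddddd
dddddd
t=27: dddddd
dAAddd
^dAAdd
AAAdAd
ddddAd
ddAAdd
dddddd
dddddd
dddddd
t=28: dddddd
dAAddd
A>AAdd
AAAdAd
ddddAd
ddAAdd
dddddd
dddddd
dddddd
t=29: dddddd
dAAddd
AAAAdd
AvAdAd
ddddAd
ddAAdd
dddddd
dddddd
dddddd
t=30: dddddd
dAAddd
AAAAdd
Ad>dAd
ddddAd
ddAAdd
dddddd
dddddd
dddddd
t=31: dddddd
dAAddd
AA^Add
AdddAd
ddddAd
ddAAdd
dddddd
dddddd
dddddd
t=32: dddddd
dAAddd
A<dAdd
AdddAd
ddddAd
ddAAdd
dddddd
dddddd
dddddd
t=33: dddddd
dAAddd
AddAdd
AvddAd
ddddAd
ddAAdd
dddddd
dddddd
dddddd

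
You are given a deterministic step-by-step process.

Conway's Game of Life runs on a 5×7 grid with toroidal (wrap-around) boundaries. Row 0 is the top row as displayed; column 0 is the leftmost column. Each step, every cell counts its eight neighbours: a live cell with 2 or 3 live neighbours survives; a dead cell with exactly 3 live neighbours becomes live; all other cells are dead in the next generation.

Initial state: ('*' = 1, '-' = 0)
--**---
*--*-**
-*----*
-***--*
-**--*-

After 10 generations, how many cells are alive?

12

gen 0: --**---
*--*-**
-*----*
-***--*
-**--*-
gen 1: *--*-*-
**-****
-*-**--
---*-**
*---*--
gen 2: --**---
-*-----
-*-----
*-**-**
*--*---
gen 3: -***---
-*-----
-*----*
*-***-*
*------
gen 4: ***----
-*-----
-*-*-**
--**-**
*---*-*
gen 5: --*---*
------*
-*-*-**
-***---
----*--
gen 6: -----*-
--*---*
-*-****
**-*-*-
-*-----
gen 7: -------
*-**--*
-*-*---
-*-*-*-
***-*-*
gen 8: -----*-
****---
-*-*--*
---*-**
*******
gen 9: -----*-
**-**-*
-*-*-**
-------
****---
gen 10: -----*-
-*-*---
-*-*-**
---**-*
-**----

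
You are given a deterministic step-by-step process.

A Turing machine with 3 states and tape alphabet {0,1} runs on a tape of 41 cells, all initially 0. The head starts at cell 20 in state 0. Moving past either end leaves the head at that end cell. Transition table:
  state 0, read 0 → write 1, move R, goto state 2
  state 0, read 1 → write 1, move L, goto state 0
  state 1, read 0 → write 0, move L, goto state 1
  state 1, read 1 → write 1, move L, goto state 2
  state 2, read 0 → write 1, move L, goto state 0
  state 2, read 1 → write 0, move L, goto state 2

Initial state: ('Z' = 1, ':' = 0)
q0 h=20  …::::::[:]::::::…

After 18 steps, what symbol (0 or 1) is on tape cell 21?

1

step 0: q0 h=20  …::::::[:]::::::…
step 1: q2 h=21  …:::::Z[:]::::::…
step 2: q0 h=20  …::::::[Z]Z:::::…
step 3: q0 h=19  …::::::[:]ZZ::::…
step 4: q2 h=20  …:::::Z[Z]Z:::::…
step 5: q2 h=19  …::::::[Z]:Z::::…
step 6: q2 h=18  …::::::[:]::Z:::…
step 7: q0 h=17  …::::::[:]Z::Z::…
step 8: q2 h=18  …:::::Z[Z]::Z:::…
step 9: q2 h=17  …::::::[Z]:::Z::…
step 10: q2 h=16  …::::::[:]::::Z:…
step 11: q0 h=15  …::::::[:]Z::::Z…
step 12: q2 h=16  …:::::Z[Z]::::Z:…
step 13: q2 h=15  …::::::[Z]:::::Z…
step 14: q2 h=14  …::::::[:]::::::…
step 15: q0 h=13  …::::::[:]Z:::::…
step 16: q2 h=14  …:::::Z[Z]::::::…
step 17: q2 h=13  …::::::[Z]::::::…
step 18: q2 h=12  …::::::[:]::::::…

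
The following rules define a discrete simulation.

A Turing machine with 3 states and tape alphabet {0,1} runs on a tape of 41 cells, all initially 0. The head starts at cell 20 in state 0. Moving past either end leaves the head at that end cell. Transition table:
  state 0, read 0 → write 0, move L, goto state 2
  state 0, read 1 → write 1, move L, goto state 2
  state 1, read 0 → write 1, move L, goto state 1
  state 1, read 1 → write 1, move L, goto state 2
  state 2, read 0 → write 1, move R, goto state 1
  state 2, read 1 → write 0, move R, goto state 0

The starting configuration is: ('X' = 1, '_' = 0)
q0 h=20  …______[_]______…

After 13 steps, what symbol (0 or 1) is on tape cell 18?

0) q0 h=20  …______[_]______…
1) q2 h=19  …______[_]______…
2) q1 h=20  …_____X[_]______…
3) q1 h=19  …______[X]X_____…
4) q2 h=18  …______[_]XX____…
5) q1 h=19  …_____X[X]X_____…
6) q2 h=18  …______[X]XX____…
7) q0 h=19  …______[X]X_____…
8) q2 h=18  …______[_]XX____…
9) q1 h=19  …_____X[X]X_____…
10) q2 h=18  …______[X]XX____…
11) q0 h=19  …______[X]X_____…
12) q2 h=18  …______[_]XX____…
13) q1 h=19  …_____X[X]X_____…

1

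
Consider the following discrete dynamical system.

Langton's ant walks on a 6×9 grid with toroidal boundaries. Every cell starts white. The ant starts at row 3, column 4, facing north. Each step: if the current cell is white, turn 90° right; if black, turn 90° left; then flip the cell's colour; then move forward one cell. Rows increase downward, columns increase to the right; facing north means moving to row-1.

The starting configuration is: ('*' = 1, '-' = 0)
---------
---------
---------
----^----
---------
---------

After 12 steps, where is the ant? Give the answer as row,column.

gen 0: ---------
---------
---------
----^----
---------
---------
gen 1: ---------
---------
---------
----*>---
---------
---------
gen 2: ---------
---------
---------
----**---
-----v---
---------
gen 3: ---------
---------
---------
----**---
----<*---
---------
gen 4: ---------
---------
---------
----^*---
----**---
---------
gen 5: ---------
---------
---------
---<-*---
----**---
---------
gen 6: ---------
---------
---^-----
---*-*---
----**---
---------
gen 7: ---------
---------
---*>----
---*-*---
----**---
---------
gen 8: ---------
---------
---**----
---*v*---
----**---
---------
gen 9: ---------
---------
---**----
---<**---
----**---
---------
gen 10: ---------
---------
---**----
----**---
---v**---
---------
gen 11: ---------
---------
---**----
----**---
--<***---
---------
gen 12: ---------
---------
---**----
--^-**---
--****---
---------

3,2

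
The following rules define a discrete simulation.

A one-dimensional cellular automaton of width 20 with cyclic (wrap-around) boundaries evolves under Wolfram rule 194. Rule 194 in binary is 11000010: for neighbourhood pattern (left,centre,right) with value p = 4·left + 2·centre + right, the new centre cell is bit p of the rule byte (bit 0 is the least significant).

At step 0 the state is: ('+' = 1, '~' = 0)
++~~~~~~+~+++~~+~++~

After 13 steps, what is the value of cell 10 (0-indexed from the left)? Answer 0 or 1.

[0] ++~~~~~~+~+++~~+~++~
[1] ~+~~~~~+~~~++~+~~~+~
[2] +~~~~~+~~~+~+~~~~+~~
[3] ~~~~~+~~~+~~~~~~+~~+
[4] ~~~~+~~~+~~~~~~+~~+~
[5] ~~~+~~~+~~~~~~+~~+~~
[6] ~~+~~~+~~~~~~+~~+~~~
[7] ~+~~~+~~~~~~+~~+~~~~
[8] +~~~+~~~~~~+~~+~~~~~
[9] ~~~+~~~~~~+~~+~~~~~+
[10] ~~+~~~~~~+~~+~~~~~+~
[11] ~+~~~~~~+~~+~~~~~+~~
[12] +~~~~~~+~~+~~~~~+~~~
[13] ~~~~~~+~~+~~~~~+~~~+

0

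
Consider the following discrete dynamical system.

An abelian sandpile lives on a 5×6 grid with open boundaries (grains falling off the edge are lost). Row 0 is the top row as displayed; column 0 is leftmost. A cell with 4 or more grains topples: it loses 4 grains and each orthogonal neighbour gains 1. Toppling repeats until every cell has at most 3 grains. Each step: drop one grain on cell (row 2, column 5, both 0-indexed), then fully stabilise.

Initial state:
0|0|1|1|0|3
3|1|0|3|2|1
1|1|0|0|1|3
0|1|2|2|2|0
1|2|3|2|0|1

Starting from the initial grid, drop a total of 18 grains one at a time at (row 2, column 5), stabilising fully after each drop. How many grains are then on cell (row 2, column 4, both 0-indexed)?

1

k=0  0|0|1|1|0|3
3|1|0|3|2|1
1|1|0|0|1|3
0|1|2|2|2|0
1|2|3|2|0|1
k=1  0|0|1|1|0|3
3|1|0|3|2|2
1|1|0|0|2|0
0|1|2|2|2|1
1|2|3|2|0|1
k=2  0|0|1|1|0|3
3|1|0|3|2|2
1|1|0|0|2|1
0|1|2|2|2|1
1|2|3|2|0|1
k=3  0|0|1|1|0|3
3|1|0|3|2|2
1|1|0|0|2|2
0|1|2|2|2|1
1|2|3|2|0|1
k=4  0|0|1|1|0|3
3|1|0|3|2|2
1|1|0|0|2|3
0|1|2|2|2|1
1|2|3|2|0|1
k=5  0|0|1|1|0|3
3|1|0|3|2|3
1|1|0|0|3|0
0|1|2|2|2|2
1|2|3|2|0|1
k=6  0|0|1|1|0|3
3|1|0|3|2|3
1|1|0|0|3|1
0|1|2|2|2|2
1|2|3|2|0|1
k=7  0|0|1|1|0|3
3|1|0|3|2|3
1|1|0|0|3|2
0|1|2|2|2|2
1|2|3|2|0|1
k=8  0|0|1|1|0|3
3|1|0|3|2|3
1|1|0|0|3|3
0|1|2|2|2|2
1|2|3|2|0|1
k=9  0|0|1|2|2|0
3|1|1|0|1|2
1|1|0|2|1|2
0|1|2|2|3|3
1|2|3|2|0|1
k=10  0|0|1|2|2|0
3|1|1|0|1|2
1|1|0|2|1|3
0|1|2|2|3|3
1|2|3|2|0|1
k=11  0|0|1|2|2|0
3|1|1|0|1|3
1|1|0|2|3|1
0|1|2|3|0|1
1|2|3|2|1|2
k=12  0|0|1|2|2|0
3|1|1|0|1|3
1|1|0|2|3|2
0|1|2|3|0|1
1|2|3|2|1|2
k=13  0|0|1|2|2|0
3|1|1|0|1|3
1|1|0|2|3|3
0|1|2|3|0|1
1|2|3|2|1|2
k=14  0|0|1|2|2|1
3|1|1|0|3|0
1|1|0|3|0|2
0|1|2|3|1|2
1|2|3|2|1|2
k=15  0|0|1|2|2|1
3|1|1|0|3|0
1|1|0|3|0|3
0|1|2|3|1|2
1|2|3|2|1|2
k=16  0|0|1|2|2|1
3|1|1|0|3|1
1|1|0|3|1|0
0|1|2|3|1|3
1|2|3|2|1|2
k=17  0|0|1|2|2|1
3|1|1|0|3|1
1|1|0|3|1|1
0|1|2|3|1|3
1|2|3|2|1|2
k=18  0|0|1|2|2|1
3|1|1|0|3|1
1|1|0|3|1|2
0|1|2|3|1|3
1|2|3|2|1|2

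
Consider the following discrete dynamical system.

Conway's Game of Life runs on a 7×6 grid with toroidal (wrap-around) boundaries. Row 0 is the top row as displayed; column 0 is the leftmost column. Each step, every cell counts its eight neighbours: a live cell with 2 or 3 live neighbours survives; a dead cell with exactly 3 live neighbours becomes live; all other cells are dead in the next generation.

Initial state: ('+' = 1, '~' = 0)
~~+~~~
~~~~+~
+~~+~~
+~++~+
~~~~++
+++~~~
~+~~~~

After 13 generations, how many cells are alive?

step 0: ~~+~~~
~~~~+~
+~~+~~
+~++~+
~~~~++
+++~~~
~+~~~~
step 1: ~~~~~~
~~~+~~
++++~~
++++~~
~~~~+~
+++~~+
+~~~~~
step 2: ~~~~~~
~+~+~~
+~~~+~
+~~~++
~~~~+~
++~~~+
+~~~~+
step 3: +~~~~~
~~~~~~
++~++~
+~~++~
~+~~+~
~+~~+~
~+~~~+
step 4: +~~~~~
++~~~+
+++++~
+~~~~~
+++~+~
~++~++
~+~~~+
step 5: ~~~~~~
~~~++~
~~+++~
~~~~+~
~~+~+~
~~~~+~
~++~++
step 6: ~~+~~+
~~+~+~
~~+~~+
~~+~++
~~~~++
~++~+~
~~~+++
step 7: ~~+~~+
~++~++
~++~~+
+~~~~~
+++~~~
+~+~~~
++~~~+
step 8: ~~++~~
~~~~++
~~++++
~~~~~+
+~+~~+
~~+~~~
~~+~~+
step 9: ~~++~+
~~~~~+
+~~+~~
~++~~~
++~~~+
+~++~+
~++~~~
step 10: +++++~
+~++~+
+++~~~
~~+~~+
~~~+++
~~~+++
~~~~~+
step 11: ~~~~~~
~~~~~~
~~~~+~
~~+~~+
+~+~~~
+~~+~~
~+~~~~
step 12: ~~~~~~
~~~~~~
~~~~~~
~+~+~+
+~++~+
+~+~~~
~~~~~~
step 13: ~~~~~~
~~~~~~
~~~~~~
~+~+~+
~~~+~+
+~++~+
~~~~~~

9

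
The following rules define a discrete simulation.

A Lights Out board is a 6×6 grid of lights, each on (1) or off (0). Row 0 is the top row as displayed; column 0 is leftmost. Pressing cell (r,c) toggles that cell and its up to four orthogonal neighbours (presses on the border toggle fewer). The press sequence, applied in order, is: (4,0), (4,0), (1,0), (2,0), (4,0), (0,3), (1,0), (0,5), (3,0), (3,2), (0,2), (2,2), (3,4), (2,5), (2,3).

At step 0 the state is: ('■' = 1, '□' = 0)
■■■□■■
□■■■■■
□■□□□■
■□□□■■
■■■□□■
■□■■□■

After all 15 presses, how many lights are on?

[0] ■■■□■■
□■■■■■
□■□□□■
■□□□■■
■■■□□■
■□■■□■
[1] ■■■□■■
□■■■■■
□■□□□■
□□□□■■
□□■□□■
□□■■□■
[2] ■■■□■■
□■■■■■
□■□□□■
■□□□■■
■■■□□■
■□■■□■
[3] □■■□■■
■□■■■■
■■□□□■
■□□□■■
■■■□□■
■□■■□■
[4] □■■□■■
□□■■■■
□□□□□■
□□□□■■
■■■□□■
■□■■□■
[5] □■■□■■
□□■■■■
□□□□□■
■□□□■■
□□■□□■
□□■■□■
[6] □■□■□■
□□■□■■
□□□□□■
■□□□■■
□□■□□■
□□■■□■
[7] ■■□■□■
■■■□■■
■□□□□■
■□□□■■
□□■□□■
□□■■□■
[8] ■■□■■□
■■■□■□
■□□□□■
■□□□■■
□□■□□■
□□■■□■
[9] ■■□■■□
■■■□■□
□□□□□■
□■□□■■
■□■□□■
□□■■□■
[10] ■■□■■□
■■■□■□
□□■□□■
□□■■■■
■□□□□■
□□■■□■
[11] ■□■□■□
■■□□■□
□□■□□■
□□■■■■
■□□□□■
□□■■□■
[12] ■□■□■□
■■■□■□
□■□■□■
□□□■■■
■□□□□■
□□■■□■
[13] ■□■□■□
■■■□■□
□■□■■■
□□□□□□
■□□□■■
□□■■□■
[14] ■□■□■□
■■■□■■
□■□■□□
□□□□□■
■□□□■■
□□■■□■
[15] ■□■□■□
■■■■■■
□■■□■□
□□□■□■
■□□□■■
□□■■□■

20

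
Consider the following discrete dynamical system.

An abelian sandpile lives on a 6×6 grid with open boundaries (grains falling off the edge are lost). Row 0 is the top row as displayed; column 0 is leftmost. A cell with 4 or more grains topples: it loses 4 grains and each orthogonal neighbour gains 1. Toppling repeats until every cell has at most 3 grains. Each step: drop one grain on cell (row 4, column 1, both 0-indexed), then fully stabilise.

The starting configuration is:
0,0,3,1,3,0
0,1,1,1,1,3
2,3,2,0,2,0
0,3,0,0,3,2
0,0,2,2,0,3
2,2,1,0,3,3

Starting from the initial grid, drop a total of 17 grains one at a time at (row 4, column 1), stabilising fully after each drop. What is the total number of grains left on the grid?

k=0  0,0,3,1,3,0
0,1,1,1,1,3
2,3,2,0,2,0
0,3,0,0,3,2
0,0,2,2,0,3
2,2,1,0,3,3
k=1  0,0,3,1,3,0
0,1,1,1,1,3
2,3,2,0,2,0
0,3,0,0,3,2
0,1,2,2,0,3
2,2,1,0,3,3
k=2  0,0,3,1,3,0
0,1,1,1,1,3
2,3,2,0,2,0
0,3,0,0,3,2
0,2,2,2,0,3
2,2,1,0,3,3
k=3  0,0,3,1,3,0
0,1,1,1,1,3
2,3,2,0,2,0
0,3,0,0,3,2
0,3,2,2,0,3
2,2,1,0,3,3
k=4  0,0,3,1,3,0
0,2,1,1,1,3
3,0,3,0,2,0
1,1,1,0,3,2
1,1,3,2,0,3
2,3,1,0,3,3
k=5  0,0,3,1,3,0
0,2,1,1,1,3
3,0,3,0,2,0
1,1,1,0,3,2
1,2,3,2,0,3
2,3,1,0,3,3
k=6  0,0,3,1,3,0
0,2,1,1,1,3
3,0,3,0,2,0
1,1,1,0,3,2
1,3,3,2,0,3
2,3,1,0,3,3
k=7  0,0,3,1,3,0
0,2,1,1,1,3
3,0,3,0,2,0
1,2,2,0,3,2
2,2,0,3,0,3
3,0,3,0,3,3
k=8  0,0,3,1,3,0
0,2,1,1,1,3
3,0,3,0,2,0
1,2,2,0,3,2
2,3,0,3,0,3
3,0,3,0,3,3
k=9  0,0,3,1,3,0
0,2,1,1,1,3
3,0,3,0,2,0
1,3,2,0,3,2
3,0,1,3,0,3
3,1,3,0,3,3
k=10  0,0,3,1,3,0
0,2,1,1,1,3
3,0,3,0,2,0
1,3,2,0,3,2
3,1,1,3,0,3
3,1,3,0,3,3
k=11  0,0,3,1,3,0
0,2,1,1,1,3
3,0,3,0,2,0
1,3,2,0,3,2
3,2,1,3,0,3
3,1,3,0,3,3
k=12  0,0,3,1,3,0
0,2,1,1,1,3
3,0,3,0,2,0
1,3,2,0,3,2
3,3,1,3,0,3
3,1,3,0,3,3
k=13  0,0,3,1,3,0
0,2,1,1,1,3
3,1,3,0,2,0
3,0,3,0,3,2
1,2,2,3,0,3
0,3,3,0,3,3
k=14  0,0,3,1,3,0
0,2,1,1,1,3
3,1,3,0,2,0
3,0,3,0,3,2
1,3,2,3,0,3
0,3,3,0,3,3
k=15  0,0,3,1,3,0
0,2,2,1,1,3
3,2,0,1,2,0
3,2,1,2,3,2
2,2,2,0,1,3
1,1,1,2,3,3
k=16  0,0,3,1,3,0
0,2,2,1,1,3
3,2,0,1,2,0
3,2,1,2,3,2
2,3,2,0,1,3
1,1,1,2,3,3
k=17  0,0,3,1,3,0
0,2,2,1,1,3
3,2,0,1,2,0
3,3,1,2,3,2
3,0,3,0,1,3
1,2,1,2,3,3

60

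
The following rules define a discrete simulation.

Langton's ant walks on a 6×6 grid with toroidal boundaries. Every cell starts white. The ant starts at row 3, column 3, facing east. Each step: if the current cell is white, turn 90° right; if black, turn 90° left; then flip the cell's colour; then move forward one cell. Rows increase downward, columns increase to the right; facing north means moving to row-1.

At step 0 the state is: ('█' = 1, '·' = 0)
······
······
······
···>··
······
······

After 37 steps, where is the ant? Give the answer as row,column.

t=0: ······
······
······
···>··
······
······
t=1: ······
······
······
···█··
···v··
······
t=2: ······
······
······
···█··
··<█··
······
t=3: ······
······
······
··^█··
··██··
······
t=4: ······
······
······
··█>··
··██··
······
t=5: ······
······
···^··
··█···
··██··
······
t=6: ······
······
···█>·
··█···
··██··
······
t=7: ······
······
···██·
··█·v·
··██··
······
t=8: ······
······
···██·
··█<█·
··██··
······
t=9: ······
······
···^█·
··███·
··██··
······
t=10: ······
······
··<·█·
··███·
··██··
······
t=11: ······
··^···
··█·█·
··███·
··██··
······
t=12: ······
··█>··
··█·█·
··███·
··██··
······
t=13: ······
··██··
··█v█·
··███·
··██··
······
t=14: ······
··██··
··<██·
··███·
··██··
······
t=15: ······
··██··
···██·
··v██·
··██··
······
t=16: ······
··██··
···██·
···>█·
··██··
······
t=17: ······
··██··
···^█·
····█·
··██··
······
t=18: ······
··██··
··<·█·
····█·
··██··
······
t=19: ······
··^█··
··█·█·
····█·
··██··
······
t=20: ······
·<·█··
··█·█·
····█·
··██··
······
t=21: ·^····
·█·█··
··█·█·
····█·
··██··
······
t=22: ·█>···
·█·█··
··█·█·
····█·
··██··
······
t=23: ·██···
·█v█··
··█·█·
····█·
··██··
······
t=24: ·██···
·<██··
··█·█·
····█·
··██··
······
t=25: ·██···
··██··
·v█·█·
····█·
··██··
······
t=26: ·██···
··██··
<██·█·
····█·
··██··
······
t=27: ·██···
^·██··
███·█·
····█·
··██··
······
t=28: ·██···
█>██··
███·█·
····█·
··██··
······
t=29: ·██···
████··
█v█·█·
····█·
··██··
······
t=30: ·██···
████··
█·>·█·
····█·
··██··
······
t=31: ·██···
██^█··
█···█·
····█·
··██··
······
t=32: ·██···
█<·█··
█···█·
····█·
··██··
······
t=33: ·██···
█··█··
█v··█·
····█·
··██··
······
t=34: ·██···
█··█··
<█··█·
····█·
··██··
······
t=35: ·██···
█··█··
·█··█·
v···█·
··██··
······
t=36: ·██···
█··█··
·█··█·
█···█<
··██··
······
t=37: ·██···
█··█··
·█··█^
█···██
··██··
······

2,5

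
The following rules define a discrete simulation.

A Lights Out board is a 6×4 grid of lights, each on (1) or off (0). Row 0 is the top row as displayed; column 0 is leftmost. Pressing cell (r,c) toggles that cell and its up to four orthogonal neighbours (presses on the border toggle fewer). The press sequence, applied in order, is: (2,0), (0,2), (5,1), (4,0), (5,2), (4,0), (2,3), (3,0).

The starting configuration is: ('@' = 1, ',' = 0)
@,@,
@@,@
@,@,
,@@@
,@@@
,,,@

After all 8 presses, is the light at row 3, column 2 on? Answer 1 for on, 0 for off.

1

step 0: @,@,
@@,@
@,@,
,@@@
,@@@
,,,@
step 1: @,@,
,@,@
,@@,
@@@@
,@@@
,,,@
step 2: @@,@
,@@@
,@@,
@@@@
,@@@
,,,@
step 3: @@,@
,@@@
,@@,
@@@@
,,@@
@@@@
step 4: @@,@
,@@@
,@@,
,@@@
@@@@
,@@@
step 5: @@,@
,@@@
,@@,
,@@@
@@,@
,,,,
step 6: @@,@
,@@@
,@@,
@@@@
,,,@
@,,,
step 7: @@,@
,@@,
,@,@
@@@,
,,,@
@,,,
step 8: @@,@
,@@,
@@,@
,,@,
@,,@
@,,,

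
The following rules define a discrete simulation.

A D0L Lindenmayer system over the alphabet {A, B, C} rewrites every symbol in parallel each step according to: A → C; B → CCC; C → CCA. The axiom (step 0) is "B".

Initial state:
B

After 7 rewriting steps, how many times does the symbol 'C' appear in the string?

[0] B
[1] CCC
[2] CCACCACCA
[3] CCACCACCCACCACCCACCAC
[4] CCACCACCCACCACCCACCACCACCCACCACCCACCACCACCCACCACCCA
[5] CCACCACCCACCACCCACCACCACCCACCACCCACCACCACCCACCACCCACCACCCA…CCACCACCCACCACCACCCACCACCCACCACCCACCACCACCCACCACCCACCACCAC  (len 123)
[6] CCACCACCCACCACCCACCACCACCCACCACCCACCACCACCCACCACCCACCACCCA…CCACCACCCACCACCCACCACCACCCACCACCCACCACCACCCACCACCCACCACCCA  (len 297)
[7] CCACCACCCACCACCCACCACCACCCACCACCCACCACCACCCACCACCCACCACCCA…CCACCACCCACCACCCACCACCACCCACCACCCACCACCACCCACCACCCACCACCAC  (len 717)

507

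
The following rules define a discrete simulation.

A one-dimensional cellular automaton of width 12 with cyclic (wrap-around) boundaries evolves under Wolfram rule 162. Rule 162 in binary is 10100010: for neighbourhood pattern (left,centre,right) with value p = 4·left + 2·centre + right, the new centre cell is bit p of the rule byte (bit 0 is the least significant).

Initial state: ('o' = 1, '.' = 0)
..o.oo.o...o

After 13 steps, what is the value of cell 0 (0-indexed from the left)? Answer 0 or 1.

k=0  ..o.oo.o...o
k=1  .o.o..o...o.
k=2  o.o..o...o..
k=3  .o..o...o..o
k=4  o..o...o..o.
k=5  ..o...o..o.o
k=6  .o...o..o.o.
k=7  o...o..o.o..
k=8  ...o..o.o..o
k=9  ..o..o.o..o.
k=10  .o..o.o..o..
k=11  o..o.o..o...
k=12  ..o.o..o...o
k=13  .o.o..o...o.

0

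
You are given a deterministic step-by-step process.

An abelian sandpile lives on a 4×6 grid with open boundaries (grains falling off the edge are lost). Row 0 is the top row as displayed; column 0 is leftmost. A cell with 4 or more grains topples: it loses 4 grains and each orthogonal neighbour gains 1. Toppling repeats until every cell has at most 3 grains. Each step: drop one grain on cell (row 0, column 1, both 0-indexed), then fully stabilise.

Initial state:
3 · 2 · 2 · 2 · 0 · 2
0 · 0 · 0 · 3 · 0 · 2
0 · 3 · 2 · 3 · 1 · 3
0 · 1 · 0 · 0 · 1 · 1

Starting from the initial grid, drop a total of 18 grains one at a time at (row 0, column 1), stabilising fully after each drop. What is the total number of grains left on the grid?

k=0  3 · 2 · 2 · 2 · 0 · 2
0 · 0 · 0 · 3 · 0 · 2
0 · 3 · 2 · 3 · 1 · 3
0 · 1 · 0 · 0 · 1 · 1
k=1  3 · 3 · 2 · 2 · 0 · 2
0 · 0 · 0 · 3 · 0 · 2
0 · 3 · 2 · 3 · 1 · 3
0 · 1 · 0 · 0 · 1 · 1
k=2  0 · 1 · 3 · 2 · 0 · 2
1 · 1 · 0 · 3 · 0 · 2
0 · 3 · 2 · 3 · 1 · 3
0 · 1 · 0 · 0 · 1 · 1
k=3  0 · 2 · 3 · 2 · 0 · 2
1 · 1 · 0 · 3 · 0 · 2
0 · 3 · 2 · 3 · 1 · 3
0 · 1 · 0 · 0 · 1 · 1
k=4  0 · 3 · 3 · 2 · 0 · 2
1 · 1 · 0 · 3 · 0 · 2
0 · 3 · 2 · 3 · 1 · 3
0 · 1 · 0 · 0 · 1 · 1
k=5  1 · 1 · 0 · 3 · 0 · 2
1 · 2 · 1 · 3 · 0 · 2
0 · 3 · 2 · 3 · 1 · 3
0 · 1 · 0 · 0 · 1 · 1
k=6  1 · 2 · 0 · 3 · 0 · 2
1 · 2 · 1 · 3 · 0 · 2
0 · 3 · 2 · 3 · 1 · 3
0 · 1 · 0 · 0 · 1 · 1
k=7  1 · 3 · 0 · 3 · 0 · 2
1 · 2 · 1 · 3 · 0 · 2
0 · 3 · 2 · 3 · 1 · 3
0 · 1 · 0 · 0 · 1 · 1
k=8  2 · 0 · 1 · 3 · 0 · 2
1 · 3 · 1 · 3 · 0 · 2
0 · 3 · 2 · 3 · 1 · 3
0 · 1 · 0 · 0 · 1 · 1
k=9  2 · 1 · 1 · 3 · 0 · 2
1 · 3 · 1 · 3 · 0 · 2
0 · 3 · 2 · 3 · 1 · 3
0 · 1 · 0 · 0 · 1 · 1
k=10  2 · 2 · 1 · 3 · 0 · 2
1 · 3 · 1 · 3 · 0 · 2
0 · 3 · 2 · 3 · 1 · 3
0 · 1 · 0 · 0 · 1 · 1
k=11  2 · 3 · 1 · 3 · 0 · 2
1 · 3 · 1 · 3 · 0 · 2
0 · 3 · 2 · 3 · 1 · 3
0 · 1 · 0 · 0 · 1 · 1
k=12  3 · 1 · 2 · 3 · 0 · 2
2 · 1 · 2 · 3 · 0 · 2
1 · 0 · 3 · 3 · 1 · 3
0 · 2 · 0 · 0 · 1 · 1
k=13  3 · 2 · 2 · 3 · 0 · 2
2 · 1 · 2 · 3 · 0 · 2
1 · 0 · 3 · 3 · 1 · 3
0 · 2 · 0 · 0 · 1 · 1
k=14  3 · 3 · 2 · 3 · 0 · 2
2 · 1 · 2 · 3 · 0 · 2
1 · 0 · 3 · 3 · 1 · 3
0 · 2 · 0 · 0 · 1 · 1
k=15  0 · 1 · 3 · 3 · 0 · 2
3 · 2 · 2 · 3 · 0 · 2
1 · 0 · 3 · 3 · 1 · 3
0 · 2 · 0 · 0 · 1 · 1
k=16  0 · 2 · 3 · 3 · 0 · 2
3 · 2 · 2 · 3 · 0 · 2
1 · 0 · 3 · 3 · 1 · 3
0 · 2 · 0 · 0 · 1 · 1
k=17  0 · 3 · 3 · 3 · 0 · 2
3 · 2 · 2 · 3 · 0 · 2
1 · 0 · 3 · 3 · 1 · 3
0 · 2 · 0 · 0 · 1 · 1
k=18  2 · 2 · 2 · 1 · 1 · 2
0 · 1 · 2 · 2 · 1 · 2
2 · 2 · 1 · 1 · 2 · 3
0 · 2 · 1 · 1 · 1 · 1

35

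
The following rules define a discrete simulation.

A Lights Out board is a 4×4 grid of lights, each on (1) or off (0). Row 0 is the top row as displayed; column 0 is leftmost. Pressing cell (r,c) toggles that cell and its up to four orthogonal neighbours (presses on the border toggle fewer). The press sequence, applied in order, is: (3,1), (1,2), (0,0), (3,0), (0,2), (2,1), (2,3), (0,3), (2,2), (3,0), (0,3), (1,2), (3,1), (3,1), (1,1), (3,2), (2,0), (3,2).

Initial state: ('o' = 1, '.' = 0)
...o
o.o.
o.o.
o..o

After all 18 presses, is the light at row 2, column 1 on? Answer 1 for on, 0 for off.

gen 0: ...o
o.o.
o.o.
o..o
gen 1: ...o
o.o.
ooo.
.ooo
gen 2: ..oo
oo.o
oo..
.ooo
gen 3: oooo
.o.o
oo..
.ooo
gen 4: oooo
.o.o
.o..
o.oo
gen 5: o...
.ooo
.o..
o.oo
gen 6: o...
..oo
o.o.
oooo
gen 7: o...
..o.
o..o
ooo.
gen 8: o.oo
..oo
o..o
ooo.
gen 9: o.oo
...o
ooo.
oo..
gen 10: o.oo
...o
.oo.
....
gen 11: o...
....
.oo.
....
gen 12: o.o.
.ooo
.o..
....
gen 13: o.o.
.ooo
....
ooo.
gen 14: o.o.
.ooo
.o..
....
gen 15: ooo.
o..o
....
....
gen 16: ooo.
o..o
..o.
.ooo
gen 17: ooo.
...o
ooo.
oooo
gen 18: ooo.
...o
oo..
o...

1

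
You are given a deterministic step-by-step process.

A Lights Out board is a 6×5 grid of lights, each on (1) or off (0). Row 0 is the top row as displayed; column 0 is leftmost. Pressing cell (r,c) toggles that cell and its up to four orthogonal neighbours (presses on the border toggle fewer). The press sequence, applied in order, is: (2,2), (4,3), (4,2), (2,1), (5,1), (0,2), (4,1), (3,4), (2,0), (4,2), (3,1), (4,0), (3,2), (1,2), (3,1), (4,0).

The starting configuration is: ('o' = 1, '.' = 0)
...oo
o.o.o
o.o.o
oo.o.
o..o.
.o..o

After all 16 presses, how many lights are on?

t=0: ...oo
o.o.o
o.o.o
oo.o.
o..o.
.o..o
t=1: ...oo
o...o
oo.oo
oooo.
o..o.
.o..o
t=2: ...oo
o...o
oo.oo
ooo..
o.o.o
.o.oo
t=3: ...oo
o...o
oo.oo
oo...
oo.oo
.oooo
t=4: ...oo
oo..o
..ooo
o....
oo.oo
.oooo
t=5: ...oo
oo..o
..ooo
o....
o..oo
o..oo
t=6: .oo.o
ooo.o
..ooo
o....
o..oo
o..oo
t=7: .oo.o
ooo.o
..ooo
oo...
.oooo
oo.oo
t=8: .oo.o
ooo.o
..oo.
oo.oo
.ooo.
oo.oo
t=9: .oo.o
.oo.o
oooo.
.o.oo
.ooo.
oo.oo
t=10: .oo.o
.oo.o
oooo.
.oooo
.....
ooooo
t=11: .oo.o
.oo.o
o.oo.
o..oo
.o...
ooooo
t=12: .oo.o
.oo.o
o.oo.
...oo
o....
.oooo
t=13: .oo.o
.oo.o
o..o.
.oo.o
o.o..
.oooo
t=14: .o..o
...oo
o.oo.
.oo.o
o.o..
.oooo
t=15: .o..o
...oo
oooo.
o...o
ooo..
.oooo
t=16: .o..o
...oo
oooo.
....o
..o..
ooooo

15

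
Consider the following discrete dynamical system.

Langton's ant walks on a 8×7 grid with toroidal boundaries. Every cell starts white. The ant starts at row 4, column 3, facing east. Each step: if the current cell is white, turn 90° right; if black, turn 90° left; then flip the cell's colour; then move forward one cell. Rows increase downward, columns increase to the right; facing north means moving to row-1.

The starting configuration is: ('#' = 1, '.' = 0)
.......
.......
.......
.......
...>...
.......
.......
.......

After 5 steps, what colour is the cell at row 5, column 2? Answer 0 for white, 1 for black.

gen 0: .......
.......
.......
.......
...>...
.......
.......
.......
gen 1: .......
.......
.......
.......
...#...
...v...
.......
.......
gen 2: .......
.......
.......
.......
...#...
..<#...
.......
.......
gen 3: .......
.......
.......
.......
..^#...
..##...
.......
.......
gen 4: .......
.......
.......
.......
..#>...
..##...
.......
.......
gen 5: .......
.......
.......
...^...
..#....
..##...
.......
.......

1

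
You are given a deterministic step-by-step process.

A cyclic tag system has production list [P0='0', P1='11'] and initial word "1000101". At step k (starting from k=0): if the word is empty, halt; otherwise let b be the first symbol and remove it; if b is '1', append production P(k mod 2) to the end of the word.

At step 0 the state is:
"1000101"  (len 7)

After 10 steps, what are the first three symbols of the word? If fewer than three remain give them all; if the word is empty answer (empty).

(empty)

gen 0: "1000101"  (len 7)
gen 1: "0001010"  (len 7)
gen 2: "001010"  (len 6)
gen 3: "01010"  (len 5)
gen 4: "1010"  (len 4)
gen 5: "0100"  (len 4)
gen 6: "100"  (len 3)
gen 7: "000"  (len 3)
gen 8: "00"  (len 2)
gen 9: "0"  (len 1)
gen 10: (halted — word empty)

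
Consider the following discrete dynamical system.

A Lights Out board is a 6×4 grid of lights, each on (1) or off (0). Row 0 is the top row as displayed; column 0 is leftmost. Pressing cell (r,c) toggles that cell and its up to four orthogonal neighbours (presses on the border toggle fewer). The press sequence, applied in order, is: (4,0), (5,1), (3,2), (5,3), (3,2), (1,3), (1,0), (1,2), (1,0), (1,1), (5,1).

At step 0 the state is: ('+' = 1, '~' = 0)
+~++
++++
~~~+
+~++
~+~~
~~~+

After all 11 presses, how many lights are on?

0) +~++
++++
~~~+
+~++
~+~~
~~~+
1) +~++
++++
~~~+
~~++
+~~~
+~~+
2) +~++
++++
~~~+
~~++
++~~
~+++
3) +~++
++++
~~++
~+~~
+++~
~+++
4) +~++
++++
~~++
~+~~
++++
~+~~
5) +~++
++++
~~~+
~~++
++~+
~+~~
6) +~+~
++~~
~~~~
~~++
++~+
~+~~
7) ~~+~
~~~~
+~~~
~~++
++~+
~+~~
8) ~~~~
~+++
+~+~
~~++
++~+
~+~~
9) +~~~
+~++
~~+~
~~++
++~+
~+~~
10) ++~~
~+~+
~++~
~~++
++~+
~+~~
11) ++~~
~+~+
~++~
~~++
+~~+
+~+~

12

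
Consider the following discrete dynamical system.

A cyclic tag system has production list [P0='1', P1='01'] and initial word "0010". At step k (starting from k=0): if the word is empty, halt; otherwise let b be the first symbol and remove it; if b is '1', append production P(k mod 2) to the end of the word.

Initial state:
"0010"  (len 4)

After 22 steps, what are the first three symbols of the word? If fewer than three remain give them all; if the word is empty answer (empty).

01

k=0  "0010"  (len 4)
k=1  "010"  (len 3)
k=2  "10"  (len 2)
k=3  "01"  (len 2)
k=4  "1"  (len 1)
k=5  "1"  (len 1)
k=6  "01"  (len 2)
k=7  "1"  (len 1)
k=8  "01"  (len 2)
k=9  "1"  (len 1)
k=10  "01"  (len 2)
k=11  "1"  (len 1)
k=12  "01"  (len 2)
k=13  "1"  (len 1)
k=14  "01"  (len 2)
k=15  "1"  (len 1)
k=16  "01"  (len 2)
k=17  "1"  (len 1)
k=18  "01"  (len 2)
k=19  "1"  (len 1)
k=20  "01"  (len 2)
k=21  "1"  (len 1)
k=22  "01"  (len 2)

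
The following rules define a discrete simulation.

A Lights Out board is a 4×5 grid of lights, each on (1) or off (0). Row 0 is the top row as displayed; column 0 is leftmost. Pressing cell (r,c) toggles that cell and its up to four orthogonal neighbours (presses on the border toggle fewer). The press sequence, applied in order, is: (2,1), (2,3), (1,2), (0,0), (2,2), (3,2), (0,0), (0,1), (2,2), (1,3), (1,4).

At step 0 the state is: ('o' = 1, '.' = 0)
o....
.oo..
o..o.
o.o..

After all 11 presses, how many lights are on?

7

0) o....
.oo..
o..o.
o.o..
1) o....
..o..
.ooo.
ooo..
2) o....
..oo.
.o..o
oooo.
3) o.o..
.o...
.oo.o
oooo.
4) .oo..
oo...
.oo.o
oooo.
5) .oo..
ooo..
...oo
oo.o.
6) .oo..
ooo..
..ooo
o.o..
7) o.o..
.oo..
..ooo
o.o..
8) .o...
..o..
..ooo
o.o..
9) .o...
.....
.o..o
o....
10) .o.o.
..ooo
.o.oo
o....
11) .o.oo
..o..
.o.o.
o....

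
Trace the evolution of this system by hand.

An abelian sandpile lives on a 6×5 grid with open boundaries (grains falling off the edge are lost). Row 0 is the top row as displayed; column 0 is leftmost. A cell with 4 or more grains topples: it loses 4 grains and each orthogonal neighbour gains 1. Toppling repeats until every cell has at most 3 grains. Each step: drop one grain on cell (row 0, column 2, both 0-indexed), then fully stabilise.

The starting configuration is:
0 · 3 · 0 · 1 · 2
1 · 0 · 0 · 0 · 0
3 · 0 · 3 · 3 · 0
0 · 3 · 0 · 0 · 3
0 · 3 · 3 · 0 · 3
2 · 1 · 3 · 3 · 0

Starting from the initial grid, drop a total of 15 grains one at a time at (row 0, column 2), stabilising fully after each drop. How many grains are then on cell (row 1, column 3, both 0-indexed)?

3

t=0: 0 · 3 · 0 · 1 · 2
1 · 0 · 0 · 0 · 0
3 · 0 · 3 · 3 · 0
0 · 3 · 0 · 0 · 3
0 · 3 · 3 · 0 · 3
2 · 1 · 3 · 3 · 0
t=1: 0 · 3 · 1 · 1 · 2
1 · 0 · 0 · 0 · 0
3 · 0 · 3 · 3 · 0
0 · 3 · 0 · 0 · 3
0 · 3 · 3 · 0 · 3
2 · 1 · 3 · 3 · 0
t=2: 0 · 3 · 2 · 1 · 2
1 · 0 · 0 · 0 · 0
3 · 0 · 3 · 3 · 0
0 · 3 · 0 · 0 · 3
0 · 3 · 3 · 0 · 3
2 · 1 · 3 · 3 · 0
t=3: 0 · 3 · 3 · 1 · 2
1 · 0 · 0 · 0 · 0
3 · 0 · 3 · 3 · 0
0 · 3 · 0 · 0 · 3
0 · 3 · 3 · 0 · 3
2 · 1 · 3 · 3 · 0
t=4: 1 · 0 · 1 · 2 · 2
1 · 1 · 1 · 0 · 0
3 · 0 · 3 · 3 · 0
0 · 3 · 0 · 0 · 3
0 · 3 · 3 · 0 · 3
2 · 1 · 3 · 3 · 0
t=5: 1 · 0 · 2 · 2 · 2
1 · 1 · 1 · 0 · 0
3 · 0 · 3 · 3 · 0
0 · 3 · 0 · 0 · 3
0 · 3 · 3 · 0 · 3
2 · 1 · 3 · 3 · 0
t=6: 1 · 0 · 3 · 2 · 2
1 · 1 · 1 · 0 · 0
3 · 0 · 3 · 3 · 0
0 · 3 · 0 · 0 · 3
0 · 3 · 3 · 0 · 3
2 · 1 · 3 · 3 · 0
t=7: 1 · 1 · 0 · 3 · 2
1 · 1 · 2 · 0 · 0
3 · 0 · 3 · 3 · 0
0 · 3 · 0 · 0 · 3
0 · 3 · 3 · 0 · 3
2 · 1 · 3 · 3 · 0
t=8: 1 · 1 · 1 · 3 · 2
1 · 1 · 2 · 0 · 0
3 · 0 · 3 · 3 · 0
0 · 3 · 0 · 0 · 3
0 · 3 · 3 · 0 · 3
2 · 1 · 3 · 3 · 0
t=9: 1 · 1 · 2 · 3 · 2
1 · 1 · 2 · 0 · 0
3 · 0 · 3 · 3 · 0
0 · 3 · 0 · 0 · 3
0 · 3 · 3 · 0 · 3
2 · 1 · 3 · 3 · 0
t=10: 1 · 1 · 3 · 3 · 2
1 · 1 · 2 · 0 · 0
3 · 0 · 3 · 3 · 0
0 · 3 · 0 · 0 · 3
0 · 3 · 3 · 0 · 3
2 · 1 · 3 · 3 · 0
t=11: 1 · 2 · 1 · 0 · 3
1 · 1 · 3 · 1 · 0
3 · 0 · 3 · 3 · 0
0 · 3 · 0 · 0 · 3
0 · 3 · 3 · 0 · 3
2 · 1 · 3 · 3 · 0
t=12: 1 · 2 · 2 · 0 · 3
1 · 1 · 3 · 1 · 0
3 · 0 · 3 · 3 · 0
0 · 3 · 0 · 0 · 3
0 · 3 · 3 · 0 · 3
2 · 1 · 3 · 3 · 0
t=13: 1 · 2 · 3 · 0 · 3
1 · 1 · 3 · 1 · 0
3 · 0 · 3 · 3 · 0
0 · 3 · 0 · 0 · 3
0 · 3 · 3 · 0 · 3
2 · 1 · 3 · 3 · 0
t=14: 1 · 3 · 1 · 1 · 3
1 · 2 · 1 · 3 · 0
3 · 1 · 1 · 0 · 1
0 · 3 · 1 · 1 · 3
0 · 3 · 3 · 0 · 3
2 · 1 · 3 · 3 · 0
t=15: 1 · 3 · 2 · 1 · 3
1 · 2 · 1 · 3 · 0
3 · 1 · 1 · 0 · 1
0 · 3 · 1 · 1 · 3
0 · 3 · 3 · 0 · 3
2 · 1 · 3 · 3 · 0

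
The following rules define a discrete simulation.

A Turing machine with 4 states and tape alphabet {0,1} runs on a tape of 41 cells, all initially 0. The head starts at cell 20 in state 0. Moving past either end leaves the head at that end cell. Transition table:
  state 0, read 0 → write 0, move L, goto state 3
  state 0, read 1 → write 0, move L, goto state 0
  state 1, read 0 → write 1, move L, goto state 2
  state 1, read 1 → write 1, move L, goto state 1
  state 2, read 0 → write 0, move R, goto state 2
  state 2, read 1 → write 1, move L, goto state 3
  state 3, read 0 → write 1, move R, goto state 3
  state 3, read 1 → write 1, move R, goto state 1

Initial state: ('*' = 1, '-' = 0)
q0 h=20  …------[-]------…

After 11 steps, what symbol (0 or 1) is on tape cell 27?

1

0) q0 h=20  …------[-]------…
1) q3 h=19  …------[-]------…
2) q3 h=20  …-----*[-]------…
3) q3 h=21  …----**[-]------…
4) q3 h=22  …---***[-]------…
5) q3 h=23  …--****[-]------…
6) q3 h=24  …-*****[-]------…
7) q3 h=25  …******[-]------…
8) q3 h=26  …******[-]------…
9) q3 h=27  …******[-]------…
10) q3 h=28  …******[-]------…
11) q3 h=29  …******[-]------…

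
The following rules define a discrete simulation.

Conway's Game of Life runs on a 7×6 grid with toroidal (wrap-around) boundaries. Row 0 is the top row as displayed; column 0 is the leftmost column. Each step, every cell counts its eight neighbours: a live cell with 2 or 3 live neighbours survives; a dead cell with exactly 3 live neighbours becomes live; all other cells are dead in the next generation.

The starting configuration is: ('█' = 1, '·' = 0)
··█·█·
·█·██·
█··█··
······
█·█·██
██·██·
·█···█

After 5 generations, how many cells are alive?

5

0) ··█·█·
·█·██·
█··█··
······
█·█·██
██·██·
·█···█
1) ███·██
·█··██
··███·
██·██·
█·█·█·
···█··
·█···█
2) ··██··
······
······
█·····
█·█·█·
██████
·█·█·█
3) ··███·
······
······
·█···█
··█·█·
······
·····█
4) ···██·
···█··
······
······
······
······
···██·
5) ··█···
···██·
······
······
······
······
···██·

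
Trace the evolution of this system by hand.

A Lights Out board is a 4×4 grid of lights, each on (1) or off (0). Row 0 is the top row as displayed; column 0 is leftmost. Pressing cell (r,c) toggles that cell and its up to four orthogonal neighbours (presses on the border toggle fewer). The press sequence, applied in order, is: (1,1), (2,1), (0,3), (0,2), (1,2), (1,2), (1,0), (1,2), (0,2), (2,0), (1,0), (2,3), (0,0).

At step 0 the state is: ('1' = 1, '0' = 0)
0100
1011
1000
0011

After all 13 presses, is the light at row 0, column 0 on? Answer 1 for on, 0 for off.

0) 0100
1011
1000
0011
1) 0000
0101
1100
0011
2) 0000
0001
0010
0111
3) 0011
0000
0010
0111
4) 0100
0010
0010
0111
5) 0110
0101
0000
0111
6) 0100
0010
0010
0111
7) 1100
1110
1010
0111
8) 1110
1001
1000
0111
9) 1001
1011
1000
0111
10) 1001
0011
0100
1111
11) 0001
1111
1100
1111
12) 0001
1110
1111
1110
13) 1101
0110
1111
1110

1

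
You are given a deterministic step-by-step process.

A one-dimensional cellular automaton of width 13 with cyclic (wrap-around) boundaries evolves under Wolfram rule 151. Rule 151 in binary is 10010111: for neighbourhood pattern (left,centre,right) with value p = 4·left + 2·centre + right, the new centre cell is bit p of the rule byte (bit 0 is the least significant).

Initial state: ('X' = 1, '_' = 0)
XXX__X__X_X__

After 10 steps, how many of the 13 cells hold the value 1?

13

k=0  XXX__X__X_X__
k=1  _X_XXXXXX_XXX
k=2  _X__XXXX___X_
k=3  XXXX_XX_XXXXX
k=4  XXX______XXXX
k=5  XX_XXXXXX_XXX
k=6  X___XXXX___XX
k=7  _XXX_XX_XXX_X
k=8  __X______X__X
k=9  XXXXXXXXXXXXX
k=10  XXXXXXXXXXXXX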